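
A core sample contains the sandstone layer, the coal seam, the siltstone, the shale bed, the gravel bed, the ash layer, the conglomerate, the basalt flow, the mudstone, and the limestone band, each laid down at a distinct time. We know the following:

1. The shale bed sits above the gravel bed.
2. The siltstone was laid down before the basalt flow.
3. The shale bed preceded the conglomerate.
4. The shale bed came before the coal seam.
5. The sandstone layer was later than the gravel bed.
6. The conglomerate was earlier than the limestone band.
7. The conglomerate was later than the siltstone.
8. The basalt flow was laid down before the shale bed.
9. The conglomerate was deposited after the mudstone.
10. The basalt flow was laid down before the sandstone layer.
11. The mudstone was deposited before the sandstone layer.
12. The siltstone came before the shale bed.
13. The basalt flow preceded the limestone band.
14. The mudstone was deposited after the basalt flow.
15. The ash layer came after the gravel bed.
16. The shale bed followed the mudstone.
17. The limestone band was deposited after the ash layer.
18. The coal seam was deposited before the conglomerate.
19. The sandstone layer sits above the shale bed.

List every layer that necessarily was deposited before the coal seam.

Directly stated before the coal seam: the shale bed.
The basalt flow reaches the coal seam via the basalt flow → the shale bed → the coal seam.
The gravel bed reaches the coal seam via the gravel bed → the shale bed → the coal seam.
The mudstone reaches the coal seam via the mudstone → the shale bed → the coal seam.
Likewise the siltstone reaches the coal seam by chaining the stated constraints.
No chain forces the ash layer (or any of the others) ahead of the coal seam.

the basalt flow, the gravel bed, the mudstone, the shale bed, the siltstone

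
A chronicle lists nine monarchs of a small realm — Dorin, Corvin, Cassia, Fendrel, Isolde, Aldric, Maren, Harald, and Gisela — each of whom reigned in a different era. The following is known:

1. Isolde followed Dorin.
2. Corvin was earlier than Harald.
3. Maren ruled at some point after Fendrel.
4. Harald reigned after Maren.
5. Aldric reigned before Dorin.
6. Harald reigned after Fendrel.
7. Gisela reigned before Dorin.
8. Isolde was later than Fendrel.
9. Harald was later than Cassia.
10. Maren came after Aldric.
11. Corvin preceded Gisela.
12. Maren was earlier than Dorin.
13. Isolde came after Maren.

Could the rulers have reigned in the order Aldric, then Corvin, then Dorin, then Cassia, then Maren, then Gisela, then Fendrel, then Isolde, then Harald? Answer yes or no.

The constraints require Maren before Dorin, but in the proposed sequence Dorin appears ahead of Maren. That one violation is enough.

no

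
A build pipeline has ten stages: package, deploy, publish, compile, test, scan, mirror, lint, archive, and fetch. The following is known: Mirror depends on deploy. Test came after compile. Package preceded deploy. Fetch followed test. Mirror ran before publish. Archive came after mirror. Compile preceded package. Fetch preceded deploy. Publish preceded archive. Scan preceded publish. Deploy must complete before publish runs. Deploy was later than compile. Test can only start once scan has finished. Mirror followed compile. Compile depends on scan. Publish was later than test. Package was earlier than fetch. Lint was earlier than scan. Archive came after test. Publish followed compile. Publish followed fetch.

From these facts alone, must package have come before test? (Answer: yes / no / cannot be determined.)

cannot be determined

No chain of stated constraints runs from package to test, and none runs from test to package either.
So the relative order of package and test is not fixed by the given facts.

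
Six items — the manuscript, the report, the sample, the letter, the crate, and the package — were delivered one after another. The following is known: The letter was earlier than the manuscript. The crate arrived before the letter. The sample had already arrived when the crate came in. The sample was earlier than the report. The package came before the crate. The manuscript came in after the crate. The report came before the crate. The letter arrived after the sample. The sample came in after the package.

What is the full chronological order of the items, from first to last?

The constraints fix every adjacent pair, so only one ordering works:
the package → the sample → the report → the crate → the letter → the manuscript.

the package, the sample, the report, the crate, the letter, the manuscript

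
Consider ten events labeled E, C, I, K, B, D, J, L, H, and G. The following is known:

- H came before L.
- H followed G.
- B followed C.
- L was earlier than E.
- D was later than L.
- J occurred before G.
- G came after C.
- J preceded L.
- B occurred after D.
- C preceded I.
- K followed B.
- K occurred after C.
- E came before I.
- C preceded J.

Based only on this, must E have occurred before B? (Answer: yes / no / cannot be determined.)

No chain of stated constraints runs from E to B, and none runs from B to E either.
So the relative order of E and B is not fixed by the given facts.

cannot be determined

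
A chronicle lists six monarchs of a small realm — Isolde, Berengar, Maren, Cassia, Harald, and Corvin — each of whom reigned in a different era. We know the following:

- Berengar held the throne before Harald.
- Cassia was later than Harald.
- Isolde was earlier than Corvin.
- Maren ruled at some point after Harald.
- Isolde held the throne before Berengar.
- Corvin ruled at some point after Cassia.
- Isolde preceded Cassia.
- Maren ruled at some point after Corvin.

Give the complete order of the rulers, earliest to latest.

The constraints fix every adjacent pair, so only one ordering works:
Isolde → Berengar → Harald → Cassia → Corvin → Maren.

Isolde, Berengar, Harald, Cassia, Corvin, Maren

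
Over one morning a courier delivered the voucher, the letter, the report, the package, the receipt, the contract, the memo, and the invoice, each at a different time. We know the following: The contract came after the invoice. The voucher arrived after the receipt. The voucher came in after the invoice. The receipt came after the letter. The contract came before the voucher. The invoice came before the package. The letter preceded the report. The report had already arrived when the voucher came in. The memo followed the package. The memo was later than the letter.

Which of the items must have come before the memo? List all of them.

the invoice, the letter, the package

Directly stated before the memo: the letter and the package.
The invoice reaches the memo via the invoice → the package → the memo.
No chain forces the voucher (or any of the others) ahead of the memo.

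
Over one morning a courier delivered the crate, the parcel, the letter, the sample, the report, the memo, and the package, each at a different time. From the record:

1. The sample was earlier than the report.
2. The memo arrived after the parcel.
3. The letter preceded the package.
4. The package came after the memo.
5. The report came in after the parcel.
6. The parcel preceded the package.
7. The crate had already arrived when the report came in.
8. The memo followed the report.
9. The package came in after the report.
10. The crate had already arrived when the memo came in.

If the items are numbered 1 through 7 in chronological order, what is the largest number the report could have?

The report must come before the memo and the package — 2 items forced after it.
Everything else can be placed before the report in some valid order, so the report can sit as late as position 7 − 2 = 5.

5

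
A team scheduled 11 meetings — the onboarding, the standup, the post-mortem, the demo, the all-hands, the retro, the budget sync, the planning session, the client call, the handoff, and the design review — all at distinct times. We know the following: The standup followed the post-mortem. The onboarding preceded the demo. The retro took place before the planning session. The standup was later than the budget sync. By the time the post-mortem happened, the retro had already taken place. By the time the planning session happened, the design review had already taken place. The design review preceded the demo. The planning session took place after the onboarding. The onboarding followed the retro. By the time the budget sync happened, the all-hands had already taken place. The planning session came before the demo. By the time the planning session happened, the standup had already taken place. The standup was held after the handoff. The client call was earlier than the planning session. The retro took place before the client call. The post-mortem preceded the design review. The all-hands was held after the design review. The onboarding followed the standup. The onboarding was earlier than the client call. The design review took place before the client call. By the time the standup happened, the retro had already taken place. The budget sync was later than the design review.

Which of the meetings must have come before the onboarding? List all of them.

Directly stated before the onboarding: the retro and the standup.
The all-hands reaches the onboarding via the all-hands → the budget sync → the standup → the onboarding.
The budget sync reaches the onboarding via the budget sync → the standup → the onboarding.
The design review reaches the onboarding via the design review → the budget sync → the standup → the onboarding.
Likewise the handoff and the post-mortem each reach the onboarding by chaining the stated constraints.

the all-hands, the budget sync, the design review, the handoff, the post-mortem, the retro, the standup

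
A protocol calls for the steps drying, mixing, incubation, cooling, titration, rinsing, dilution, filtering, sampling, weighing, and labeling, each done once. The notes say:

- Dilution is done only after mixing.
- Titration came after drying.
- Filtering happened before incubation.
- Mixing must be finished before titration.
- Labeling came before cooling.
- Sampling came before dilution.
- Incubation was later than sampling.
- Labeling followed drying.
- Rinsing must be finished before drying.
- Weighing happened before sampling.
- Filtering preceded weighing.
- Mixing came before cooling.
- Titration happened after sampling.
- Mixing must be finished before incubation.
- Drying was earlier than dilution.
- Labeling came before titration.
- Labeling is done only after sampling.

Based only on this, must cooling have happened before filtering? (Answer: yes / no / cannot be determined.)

no

Tracing the constraints gives filtering → weighing → sampling → labeling → cooling, so filtering must come before cooling.
That means cooling cannot be before filtering.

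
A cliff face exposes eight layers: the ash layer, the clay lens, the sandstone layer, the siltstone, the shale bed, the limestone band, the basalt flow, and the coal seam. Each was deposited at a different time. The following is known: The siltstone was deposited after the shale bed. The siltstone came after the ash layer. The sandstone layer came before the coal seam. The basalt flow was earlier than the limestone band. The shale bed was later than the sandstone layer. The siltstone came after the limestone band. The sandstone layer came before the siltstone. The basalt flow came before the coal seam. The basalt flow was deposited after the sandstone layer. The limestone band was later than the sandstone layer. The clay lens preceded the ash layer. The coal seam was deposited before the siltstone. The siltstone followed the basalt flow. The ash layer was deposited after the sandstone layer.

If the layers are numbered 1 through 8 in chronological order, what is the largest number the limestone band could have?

7

The limestone band must come before the siltstone — 1 layer forced after it.
Everything else can be placed before the limestone band in some valid order, so the limestone band can sit as late as position 8 − 1 = 7.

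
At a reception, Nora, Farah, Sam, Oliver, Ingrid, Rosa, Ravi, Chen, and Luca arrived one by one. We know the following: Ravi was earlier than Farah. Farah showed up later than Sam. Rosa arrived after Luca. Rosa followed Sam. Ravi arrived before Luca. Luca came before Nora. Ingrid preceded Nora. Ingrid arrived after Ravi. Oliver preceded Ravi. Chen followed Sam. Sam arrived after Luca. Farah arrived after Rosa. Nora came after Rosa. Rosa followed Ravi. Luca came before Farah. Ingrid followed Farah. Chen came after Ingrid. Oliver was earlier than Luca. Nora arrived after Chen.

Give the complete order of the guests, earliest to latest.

The constraints fix every adjacent pair, so only one ordering works:
Oliver → Ravi → Luca → Sam → Rosa → Farah → Ingrid → Chen → Nora.

Oliver, Ravi, Luca, Sam, Rosa, Farah, Ingrid, Chen, Nora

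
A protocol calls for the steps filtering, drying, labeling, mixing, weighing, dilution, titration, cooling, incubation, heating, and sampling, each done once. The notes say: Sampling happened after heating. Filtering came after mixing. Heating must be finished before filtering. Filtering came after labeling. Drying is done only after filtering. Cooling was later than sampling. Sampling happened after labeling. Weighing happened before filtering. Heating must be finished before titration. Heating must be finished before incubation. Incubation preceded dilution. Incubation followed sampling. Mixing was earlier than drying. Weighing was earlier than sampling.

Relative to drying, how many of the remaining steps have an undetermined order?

Forced before drying: filtering, heating, labeling, mixing, and weighing.
That leaves cooling, dilution, incubation, sampling, and titration with no forced order relative to drying — 5.

5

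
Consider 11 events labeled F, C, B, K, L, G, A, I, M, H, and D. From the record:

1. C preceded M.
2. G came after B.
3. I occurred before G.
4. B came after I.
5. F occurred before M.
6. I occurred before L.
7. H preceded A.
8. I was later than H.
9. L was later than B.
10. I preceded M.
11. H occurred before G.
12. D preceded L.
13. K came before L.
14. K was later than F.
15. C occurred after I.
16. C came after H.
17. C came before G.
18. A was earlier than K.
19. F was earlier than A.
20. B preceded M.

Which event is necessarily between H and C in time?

Tracing the constraints gives H → I → C, so I sits after H and before C.
No other event is forced both after H and before C.

I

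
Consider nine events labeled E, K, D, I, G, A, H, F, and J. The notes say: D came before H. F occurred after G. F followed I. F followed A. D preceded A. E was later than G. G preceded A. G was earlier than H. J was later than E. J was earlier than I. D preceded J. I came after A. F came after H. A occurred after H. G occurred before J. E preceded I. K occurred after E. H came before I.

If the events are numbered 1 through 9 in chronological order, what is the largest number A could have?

7

A must come before F and I — 2 events forced after it.
Everything else can be placed before A in some valid order, so A can sit as late as position 9 − 2 = 7.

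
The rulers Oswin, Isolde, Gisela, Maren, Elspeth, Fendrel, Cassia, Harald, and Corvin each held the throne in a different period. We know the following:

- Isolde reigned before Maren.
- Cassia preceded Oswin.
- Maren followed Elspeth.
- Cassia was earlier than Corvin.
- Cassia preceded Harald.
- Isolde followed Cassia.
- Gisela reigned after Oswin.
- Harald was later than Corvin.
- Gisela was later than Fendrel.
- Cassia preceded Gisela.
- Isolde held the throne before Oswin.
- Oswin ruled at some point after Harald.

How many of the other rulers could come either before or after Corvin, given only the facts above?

4

Forced before Corvin: Cassia; forced after Corvin: Gisela, Harald, and Oswin.
That leaves Elspeth, Fendrel, Isolde, and Maren with no forced order relative to Corvin — 4.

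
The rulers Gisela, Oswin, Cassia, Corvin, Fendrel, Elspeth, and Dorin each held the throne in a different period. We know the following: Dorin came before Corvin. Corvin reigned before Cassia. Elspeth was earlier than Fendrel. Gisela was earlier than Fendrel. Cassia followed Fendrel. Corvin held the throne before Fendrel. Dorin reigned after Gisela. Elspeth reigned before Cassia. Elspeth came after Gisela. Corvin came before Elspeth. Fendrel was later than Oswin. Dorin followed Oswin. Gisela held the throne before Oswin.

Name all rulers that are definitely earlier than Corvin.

Directly stated before Corvin: Dorin.
Gisela reaches Corvin via Gisela → Dorin → Corvin.
Oswin reaches Corvin via Oswin → Dorin → Corvin.
No chain forces Fendrel (or any of the others) ahead of Corvin.

Dorin, Gisela, Oswin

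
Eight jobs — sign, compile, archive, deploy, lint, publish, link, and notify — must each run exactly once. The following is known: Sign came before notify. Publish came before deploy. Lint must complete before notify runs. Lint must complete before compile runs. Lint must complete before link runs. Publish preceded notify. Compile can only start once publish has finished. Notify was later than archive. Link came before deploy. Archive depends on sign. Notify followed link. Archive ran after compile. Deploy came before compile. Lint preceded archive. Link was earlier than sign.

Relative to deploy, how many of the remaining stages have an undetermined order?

1

Forced before deploy: link, lint, and publish; forced after deploy: archive, compile, and notify.
That leaves sign with no forced order relative to deploy — 1.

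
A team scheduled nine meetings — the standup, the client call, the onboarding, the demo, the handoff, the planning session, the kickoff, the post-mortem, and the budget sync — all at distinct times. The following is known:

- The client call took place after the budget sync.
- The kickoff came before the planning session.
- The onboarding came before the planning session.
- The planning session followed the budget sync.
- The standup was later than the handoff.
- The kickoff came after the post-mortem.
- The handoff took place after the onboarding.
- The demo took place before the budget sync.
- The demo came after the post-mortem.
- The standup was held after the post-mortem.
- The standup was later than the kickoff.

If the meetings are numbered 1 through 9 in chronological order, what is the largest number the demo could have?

6

The demo must come before the budget sync, the client call, and the planning session — 3 meetings forced after it.
Everything else can be placed before the demo in some valid order, so the demo can sit as late as position 9 − 3 = 6.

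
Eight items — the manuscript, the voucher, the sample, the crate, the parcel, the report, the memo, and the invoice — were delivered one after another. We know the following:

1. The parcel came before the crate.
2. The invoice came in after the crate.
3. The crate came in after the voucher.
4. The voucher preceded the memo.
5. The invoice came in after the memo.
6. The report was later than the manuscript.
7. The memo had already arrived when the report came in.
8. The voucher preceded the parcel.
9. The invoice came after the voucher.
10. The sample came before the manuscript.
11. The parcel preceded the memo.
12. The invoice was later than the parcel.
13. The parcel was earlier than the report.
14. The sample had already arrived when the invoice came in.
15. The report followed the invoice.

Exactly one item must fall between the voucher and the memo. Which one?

the parcel

Tracing the constraints gives the voucher → the parcel → the memo, so the parcel sits after the voucher and before the memo.
No other item is forced both after the voucher and before the memo.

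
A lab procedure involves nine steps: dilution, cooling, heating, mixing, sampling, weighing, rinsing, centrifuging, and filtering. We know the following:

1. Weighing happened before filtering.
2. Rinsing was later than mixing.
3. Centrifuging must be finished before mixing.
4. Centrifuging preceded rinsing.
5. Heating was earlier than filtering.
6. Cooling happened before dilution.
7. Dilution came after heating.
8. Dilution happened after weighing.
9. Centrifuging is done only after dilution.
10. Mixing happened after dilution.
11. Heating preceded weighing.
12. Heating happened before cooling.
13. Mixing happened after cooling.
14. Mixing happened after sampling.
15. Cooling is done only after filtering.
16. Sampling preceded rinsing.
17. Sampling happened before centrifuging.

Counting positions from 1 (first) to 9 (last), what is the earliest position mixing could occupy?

Centrifuging, cooling, dilution, filtering, heating, sampling, and weighing must all come before mixing — 7 forced predecessors.
Nothing else is forced ahead of mixing, so its earliest slot is position 7 + 1 = 8.

8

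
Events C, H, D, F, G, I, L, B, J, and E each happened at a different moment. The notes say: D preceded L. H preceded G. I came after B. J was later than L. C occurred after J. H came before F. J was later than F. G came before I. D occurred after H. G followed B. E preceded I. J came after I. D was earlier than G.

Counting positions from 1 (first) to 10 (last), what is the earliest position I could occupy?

B, D, E, G, and H must all come before I — 5 forced predecessors.
Nothing else is forced ahead of I, so its earliest slot is position 5 + 1 = 6.

6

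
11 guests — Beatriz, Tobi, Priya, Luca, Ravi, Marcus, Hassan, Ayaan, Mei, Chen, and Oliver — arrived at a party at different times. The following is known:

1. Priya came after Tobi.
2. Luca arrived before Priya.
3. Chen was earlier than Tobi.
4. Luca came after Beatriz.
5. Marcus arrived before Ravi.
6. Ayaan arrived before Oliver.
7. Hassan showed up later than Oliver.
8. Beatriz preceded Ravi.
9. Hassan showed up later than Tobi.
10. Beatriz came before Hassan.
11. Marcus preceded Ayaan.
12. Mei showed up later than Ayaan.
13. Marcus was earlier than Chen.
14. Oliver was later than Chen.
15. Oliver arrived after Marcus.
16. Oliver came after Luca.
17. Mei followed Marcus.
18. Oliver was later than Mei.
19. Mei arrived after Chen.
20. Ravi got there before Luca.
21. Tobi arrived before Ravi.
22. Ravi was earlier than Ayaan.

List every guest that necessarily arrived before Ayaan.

Beatriz, Chen, Marcus, Ravi, Tobi

Directly stated before Ayaan: Marcus and Ravi.
Beatriz reaches Ayaan via Beatriz → Ravi → Ayaan.
Chen reaches Ayaan via Chen → Tobi → Ravi → Ayaan.
Tobi reaches Ayaan via Tobi → Ravi → Ayaan.
No chain forces Priya (or any of the others) ahead of Ayaan.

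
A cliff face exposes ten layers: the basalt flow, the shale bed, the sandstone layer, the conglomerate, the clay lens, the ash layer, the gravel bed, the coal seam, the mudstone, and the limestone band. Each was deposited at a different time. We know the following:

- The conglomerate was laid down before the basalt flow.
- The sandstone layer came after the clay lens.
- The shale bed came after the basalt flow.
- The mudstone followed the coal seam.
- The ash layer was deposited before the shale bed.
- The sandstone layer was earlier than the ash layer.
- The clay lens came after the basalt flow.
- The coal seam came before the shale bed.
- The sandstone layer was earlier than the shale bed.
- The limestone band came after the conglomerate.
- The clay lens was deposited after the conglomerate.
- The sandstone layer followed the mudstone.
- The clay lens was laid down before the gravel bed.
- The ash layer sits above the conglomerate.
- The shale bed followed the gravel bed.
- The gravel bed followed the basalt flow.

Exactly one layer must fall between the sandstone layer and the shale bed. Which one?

the ash layer

Tracing the constraints gives the sandstone layer → the ash layer → the shale bed, so the ash layer sits after the sandstone layer and before the shale bed.
No other layer is forced both after the sandstone layer and before the shale bed.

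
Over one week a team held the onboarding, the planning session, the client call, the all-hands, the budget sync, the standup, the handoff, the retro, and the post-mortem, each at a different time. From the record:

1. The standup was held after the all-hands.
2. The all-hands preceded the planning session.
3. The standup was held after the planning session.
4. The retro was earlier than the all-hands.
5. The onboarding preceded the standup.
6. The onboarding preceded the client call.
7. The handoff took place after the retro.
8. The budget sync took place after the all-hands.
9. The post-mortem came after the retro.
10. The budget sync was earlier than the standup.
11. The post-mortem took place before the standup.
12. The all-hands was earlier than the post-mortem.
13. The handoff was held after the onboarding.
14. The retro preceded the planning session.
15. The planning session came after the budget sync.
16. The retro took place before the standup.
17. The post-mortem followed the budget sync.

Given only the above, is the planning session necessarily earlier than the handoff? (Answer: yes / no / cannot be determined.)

cannot be determined

No chain of stated constraints runs from the planning session to the handoff, and none runs from the handoff to the planning session either.
So the relative order of the planning session and the handoff is not fixed by the given facts.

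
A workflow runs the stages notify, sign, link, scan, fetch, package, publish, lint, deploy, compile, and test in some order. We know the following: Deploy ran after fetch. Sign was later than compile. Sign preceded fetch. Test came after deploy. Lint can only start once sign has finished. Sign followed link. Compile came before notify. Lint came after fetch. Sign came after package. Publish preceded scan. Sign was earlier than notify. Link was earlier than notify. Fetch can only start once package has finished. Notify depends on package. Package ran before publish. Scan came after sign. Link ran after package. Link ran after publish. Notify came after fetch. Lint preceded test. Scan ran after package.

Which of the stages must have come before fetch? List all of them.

compile, link, package, publish, sign

Directly stated before fetch: package and sign.
Compile reaches fetch via compile → sign → fetch.
Link reaches fetch via link → sign → fetch.
Publish reaches fetch via publish → link → sign → fetch.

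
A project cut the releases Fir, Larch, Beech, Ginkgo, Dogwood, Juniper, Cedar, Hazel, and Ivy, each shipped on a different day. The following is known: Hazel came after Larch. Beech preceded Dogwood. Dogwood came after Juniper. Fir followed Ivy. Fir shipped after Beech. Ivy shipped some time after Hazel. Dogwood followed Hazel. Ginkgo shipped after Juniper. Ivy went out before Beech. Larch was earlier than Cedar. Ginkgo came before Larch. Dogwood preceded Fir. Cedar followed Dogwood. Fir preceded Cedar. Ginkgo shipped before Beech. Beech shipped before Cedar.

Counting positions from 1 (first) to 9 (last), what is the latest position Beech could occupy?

Beech must come before Cedar, Dogwood, and Fir — 3 releases forced after it.
Everything else can be placed before Beech in some valid order, so Beech can sit as late as position 9 − 3 = 6.

6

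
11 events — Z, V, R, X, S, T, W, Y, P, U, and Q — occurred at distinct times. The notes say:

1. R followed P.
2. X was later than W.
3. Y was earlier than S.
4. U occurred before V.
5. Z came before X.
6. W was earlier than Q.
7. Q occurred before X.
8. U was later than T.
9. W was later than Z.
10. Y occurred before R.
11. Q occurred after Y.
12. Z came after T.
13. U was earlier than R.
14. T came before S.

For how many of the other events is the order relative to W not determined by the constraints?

6

Forced before W: T and Z; forced after W: Q and X.
That leaves P, R, S, U, V, and Y with no forced order relative to W — 6.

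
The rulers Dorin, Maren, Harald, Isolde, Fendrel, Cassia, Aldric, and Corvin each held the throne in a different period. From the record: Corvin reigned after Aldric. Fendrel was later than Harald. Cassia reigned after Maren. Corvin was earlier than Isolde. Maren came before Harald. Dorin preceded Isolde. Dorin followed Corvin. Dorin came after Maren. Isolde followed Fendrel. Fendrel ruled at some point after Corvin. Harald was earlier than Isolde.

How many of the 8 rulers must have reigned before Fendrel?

4

Directly stated before Fendrel: Corvin and Harald.
Aldric reaches Fendrel via Aldric → Corvin → Fendrel.
Maren reaches Fendrel via Maren → Harald → Fendrel.
No chain forces Isolde (or any of the others) ahead of Fendrel.
That's Aldric, Corvin, Harald, and Maren — 4 in all.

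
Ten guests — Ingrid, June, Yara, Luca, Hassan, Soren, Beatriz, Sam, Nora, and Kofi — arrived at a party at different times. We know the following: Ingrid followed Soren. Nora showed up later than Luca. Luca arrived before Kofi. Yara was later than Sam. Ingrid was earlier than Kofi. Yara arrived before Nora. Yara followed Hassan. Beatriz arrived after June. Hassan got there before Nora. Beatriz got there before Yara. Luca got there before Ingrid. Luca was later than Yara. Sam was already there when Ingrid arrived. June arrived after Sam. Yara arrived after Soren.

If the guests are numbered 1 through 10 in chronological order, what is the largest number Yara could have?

6

Yara must come before Ingrid, Kofi, Luca, and Nora — 4 guests forced after them.
Everything else can be placed before Yara in some valid order, so Yara can sit as late as position 10 − 4 = 6.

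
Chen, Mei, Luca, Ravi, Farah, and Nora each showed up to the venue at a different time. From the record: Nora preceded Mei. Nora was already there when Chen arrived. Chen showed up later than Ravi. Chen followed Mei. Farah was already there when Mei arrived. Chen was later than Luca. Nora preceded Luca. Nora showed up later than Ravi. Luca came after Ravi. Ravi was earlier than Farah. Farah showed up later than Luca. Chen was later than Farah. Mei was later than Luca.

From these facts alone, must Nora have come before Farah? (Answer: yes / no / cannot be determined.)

Chain the constraints: Nora → Luca → Farah. Each link is directly stated, so Nora comes before Farah.

yes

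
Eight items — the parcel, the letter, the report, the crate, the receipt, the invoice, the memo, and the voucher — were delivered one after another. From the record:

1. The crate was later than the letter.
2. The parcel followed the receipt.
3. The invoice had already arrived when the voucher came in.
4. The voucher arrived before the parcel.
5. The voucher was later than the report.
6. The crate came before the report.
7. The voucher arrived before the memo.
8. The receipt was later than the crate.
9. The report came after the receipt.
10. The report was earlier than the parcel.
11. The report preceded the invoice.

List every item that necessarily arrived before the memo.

Directly stated before the memo: the voucher.
The crate reaches the memo via the crate → the report → the voucher → the memo.
The invoice reaches the memo via the invoice → the voucher → the memo.
The letter reaches the memo via the letter → the crate → the report → the voucher → the memo.
Likewise the receipt and the report each reach the memo by chaining the stated constraints.

the crate, the invoice, the letter, the receipt, the report, the voucher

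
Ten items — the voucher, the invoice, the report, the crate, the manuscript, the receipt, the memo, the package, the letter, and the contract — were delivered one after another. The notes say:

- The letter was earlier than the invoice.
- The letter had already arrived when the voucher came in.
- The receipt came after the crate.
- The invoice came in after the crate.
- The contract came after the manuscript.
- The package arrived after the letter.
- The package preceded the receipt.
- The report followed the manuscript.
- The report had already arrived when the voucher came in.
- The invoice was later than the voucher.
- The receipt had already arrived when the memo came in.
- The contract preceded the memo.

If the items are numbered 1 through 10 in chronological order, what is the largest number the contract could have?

9

The contract must come before the memo — 1 item forced after it.
Everything else can be placed before the contract in some valid order, so the contract can sit as late as position 10 − 1 = 9.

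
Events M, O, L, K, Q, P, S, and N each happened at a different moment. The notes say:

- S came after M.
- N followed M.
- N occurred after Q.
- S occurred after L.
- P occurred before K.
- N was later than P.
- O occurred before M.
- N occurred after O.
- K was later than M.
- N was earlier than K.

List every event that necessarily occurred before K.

M, N, O, P, Q

Directly stated before K: M, N, and P.
O reaches K via O → M → K.
Q reaches K via Q → N → K.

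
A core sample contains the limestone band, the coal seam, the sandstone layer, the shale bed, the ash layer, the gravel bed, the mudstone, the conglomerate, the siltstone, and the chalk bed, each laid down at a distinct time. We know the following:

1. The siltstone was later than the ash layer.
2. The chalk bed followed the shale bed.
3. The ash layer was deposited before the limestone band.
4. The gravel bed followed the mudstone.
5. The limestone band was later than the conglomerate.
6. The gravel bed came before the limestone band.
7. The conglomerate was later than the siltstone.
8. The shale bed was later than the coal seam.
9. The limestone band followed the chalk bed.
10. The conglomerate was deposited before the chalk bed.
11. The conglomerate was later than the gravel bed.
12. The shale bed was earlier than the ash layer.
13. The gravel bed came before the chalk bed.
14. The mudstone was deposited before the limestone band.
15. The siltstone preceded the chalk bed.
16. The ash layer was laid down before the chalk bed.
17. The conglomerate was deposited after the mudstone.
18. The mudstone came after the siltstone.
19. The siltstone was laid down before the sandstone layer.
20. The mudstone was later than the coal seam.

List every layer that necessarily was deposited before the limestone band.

Directly stated before the limestone band: the ash layer, the chalk bed, the conglomerate, the gravel bed, and the mudstone.
The coal seam reaches the limestone band via the coal seam → the mudstone → the limestone band.
The shale bed reaches the limestone band via the shale bed → the ash layer → the limestone band.
The siltstone reaches the limestone band via the siltstone → the conglomerate → the limestone band.
No chain forces the sandstone layer ahead of the limestone band.

the ash layer, the chalk bed, the coal seam, the conglomerate, the gravel bed, the mudstone, the shale bed, the siltstone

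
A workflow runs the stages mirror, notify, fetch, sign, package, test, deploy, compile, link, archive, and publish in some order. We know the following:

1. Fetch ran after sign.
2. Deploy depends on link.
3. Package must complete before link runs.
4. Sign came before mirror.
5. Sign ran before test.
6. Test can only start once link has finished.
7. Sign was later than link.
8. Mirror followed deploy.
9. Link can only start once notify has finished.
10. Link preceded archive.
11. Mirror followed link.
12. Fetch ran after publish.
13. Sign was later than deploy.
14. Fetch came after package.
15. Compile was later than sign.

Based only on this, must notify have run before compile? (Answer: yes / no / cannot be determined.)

yes

Chain the constraints: notify → link → sign → compile. Each link is directly stated, so notify comes before compile.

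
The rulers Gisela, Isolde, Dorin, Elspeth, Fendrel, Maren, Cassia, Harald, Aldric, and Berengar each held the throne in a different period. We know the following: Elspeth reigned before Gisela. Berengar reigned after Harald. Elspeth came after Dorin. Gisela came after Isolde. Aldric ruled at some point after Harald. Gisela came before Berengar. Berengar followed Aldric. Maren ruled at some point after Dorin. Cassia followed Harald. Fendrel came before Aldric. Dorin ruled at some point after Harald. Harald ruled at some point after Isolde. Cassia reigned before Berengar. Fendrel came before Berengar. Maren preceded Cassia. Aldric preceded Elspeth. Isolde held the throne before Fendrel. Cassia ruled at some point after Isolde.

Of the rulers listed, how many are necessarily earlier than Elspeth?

Directly stated before Elspeth: Aldric and Dorin.
Fendrel reaches Elspeth via Fendrel → Aldric → Elspeth.
Harald reaches Elspeth via Harald → Aldric → Elspeth.
Isolde reaches Elspeth via Isolde → Fendrel → Aldric → Elspeth.
That's Aldric, Dorin, Fendrel, Harald, and Isolde — 5 in all.

5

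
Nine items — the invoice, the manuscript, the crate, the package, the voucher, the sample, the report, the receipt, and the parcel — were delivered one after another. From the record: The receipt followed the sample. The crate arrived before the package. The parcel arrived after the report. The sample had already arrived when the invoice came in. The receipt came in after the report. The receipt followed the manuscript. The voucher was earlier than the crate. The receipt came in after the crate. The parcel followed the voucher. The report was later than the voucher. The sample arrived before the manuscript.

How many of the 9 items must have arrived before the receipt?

Directly stated before the receipt: the crate, the manuscript, the report, and the sample.
The voucher reaches the receipt via the voucher → the crate → the receipt.
That's the crate, the manuscript, the report, the sample, and the voucher — 5 in all.

5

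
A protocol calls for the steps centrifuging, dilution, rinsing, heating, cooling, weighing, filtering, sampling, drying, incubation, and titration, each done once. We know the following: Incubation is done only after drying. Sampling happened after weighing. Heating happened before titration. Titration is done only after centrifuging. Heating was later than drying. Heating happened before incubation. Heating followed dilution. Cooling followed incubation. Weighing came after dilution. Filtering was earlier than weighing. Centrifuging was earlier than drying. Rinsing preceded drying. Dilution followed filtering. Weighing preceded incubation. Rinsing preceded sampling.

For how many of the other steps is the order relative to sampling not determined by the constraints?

6

Forced before sampling: dilution, filtering, rinsing, and weighing.
That leaves centrifuging, cooling, drying, heating, incubation, and titration with no forced order relative to sampling — 6.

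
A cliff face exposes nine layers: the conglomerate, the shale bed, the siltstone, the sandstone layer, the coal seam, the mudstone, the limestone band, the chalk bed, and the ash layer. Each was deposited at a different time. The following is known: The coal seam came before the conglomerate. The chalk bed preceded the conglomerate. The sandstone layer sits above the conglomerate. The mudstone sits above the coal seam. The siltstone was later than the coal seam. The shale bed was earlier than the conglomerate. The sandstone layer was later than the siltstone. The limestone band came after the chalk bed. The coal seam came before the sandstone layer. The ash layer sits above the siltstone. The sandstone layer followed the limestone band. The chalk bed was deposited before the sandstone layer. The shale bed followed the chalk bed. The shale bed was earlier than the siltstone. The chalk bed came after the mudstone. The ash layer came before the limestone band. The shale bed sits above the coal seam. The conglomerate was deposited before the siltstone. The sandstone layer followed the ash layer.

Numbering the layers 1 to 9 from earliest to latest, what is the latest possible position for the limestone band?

The limestone band must come before the sandstone layer — 1 layer forced after it.
Everything else can be placed before the limestone band in some valid order, so the limestone band can sit as late as position 9 − 1 = 8.

8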